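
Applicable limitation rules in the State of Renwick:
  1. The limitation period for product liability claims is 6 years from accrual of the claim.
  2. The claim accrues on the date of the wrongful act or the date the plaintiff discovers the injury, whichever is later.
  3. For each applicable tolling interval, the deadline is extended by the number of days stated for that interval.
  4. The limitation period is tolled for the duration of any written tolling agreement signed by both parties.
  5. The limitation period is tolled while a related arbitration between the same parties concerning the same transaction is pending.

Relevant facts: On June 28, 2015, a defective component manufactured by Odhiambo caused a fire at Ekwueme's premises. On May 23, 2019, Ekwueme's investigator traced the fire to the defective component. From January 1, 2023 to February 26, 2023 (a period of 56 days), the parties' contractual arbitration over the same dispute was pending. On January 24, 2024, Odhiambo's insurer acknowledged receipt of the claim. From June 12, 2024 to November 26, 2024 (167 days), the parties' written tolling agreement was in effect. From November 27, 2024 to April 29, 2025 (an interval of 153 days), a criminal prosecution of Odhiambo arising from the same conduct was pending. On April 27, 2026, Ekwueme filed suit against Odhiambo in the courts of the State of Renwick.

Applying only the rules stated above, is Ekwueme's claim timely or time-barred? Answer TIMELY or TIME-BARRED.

TIME-BARRED

The claim accrued on May 23, 2019 — the later of the June 28, 2015 act and the May 23, 2019 discovery.
6 years from May 23, 2019 is May 23, 2025.
The pending related arbitration from January 1, 2023 to February 26, 2023 tolled the period for 56 days, extending the deadline to July 18, 2025.
The period was tolled for 167 days by the written tolling agreement (June 12, 2024 to November 26, 2024), pushing the deadline to January 1, 2026.
Although a criminal prosecution ran from November 27, 2024 to April 29, 2025, the stated rules do not make that a tolling event, so it is disregarded.
None of the other events listed affects the running of the period under the stated rules.
The April 27, 2026 filing falls after the January 1, 2026 deadline; the claim is time-barred.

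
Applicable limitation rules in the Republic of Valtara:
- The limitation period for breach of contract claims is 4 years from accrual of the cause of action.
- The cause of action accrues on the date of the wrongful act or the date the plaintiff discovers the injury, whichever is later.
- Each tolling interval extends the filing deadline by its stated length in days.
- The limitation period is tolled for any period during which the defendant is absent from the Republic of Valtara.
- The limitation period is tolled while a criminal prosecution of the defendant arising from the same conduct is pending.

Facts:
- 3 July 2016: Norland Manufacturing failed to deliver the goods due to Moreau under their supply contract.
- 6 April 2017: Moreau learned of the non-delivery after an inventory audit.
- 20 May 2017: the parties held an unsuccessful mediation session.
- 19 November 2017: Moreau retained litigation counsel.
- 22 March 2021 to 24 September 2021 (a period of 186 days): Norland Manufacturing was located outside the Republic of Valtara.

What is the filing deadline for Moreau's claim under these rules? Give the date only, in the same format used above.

Because discovery on 6 April 2017 post-dates the 3 July 2016 act, accrual under the later-of rule falls on 6 April 2017.
The untolled deadline — 4 years after 6 April 2017 — is 6 April 2021.
The defendant's absence from the jurisdiction from 22 March 2021 to 24 September 2021 tolled the period for 186 days, extending the deadline to 9 October 2021.
Nothing else in the chronology tolls or restarts the period.

9 October 2021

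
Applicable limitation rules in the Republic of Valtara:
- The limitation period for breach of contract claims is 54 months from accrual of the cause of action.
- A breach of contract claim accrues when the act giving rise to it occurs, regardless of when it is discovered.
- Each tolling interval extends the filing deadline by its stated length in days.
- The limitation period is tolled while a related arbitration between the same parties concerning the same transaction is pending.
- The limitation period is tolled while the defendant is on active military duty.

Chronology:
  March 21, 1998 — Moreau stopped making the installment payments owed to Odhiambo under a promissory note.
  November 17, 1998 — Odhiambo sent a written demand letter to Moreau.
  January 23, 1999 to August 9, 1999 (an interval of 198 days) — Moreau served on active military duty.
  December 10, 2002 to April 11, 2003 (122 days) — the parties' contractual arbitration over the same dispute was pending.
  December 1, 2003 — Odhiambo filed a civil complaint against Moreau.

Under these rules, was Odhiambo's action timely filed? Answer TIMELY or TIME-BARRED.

The claim accrued on March 21, 1998, when the wrongful act occurred.
The untolled deadline — 54 months after March 21, 1998 — is September 21, 2002.
Because the defendant's active military service ran from January 23, 1999 to August 9, 1999, the deadline is extended by 198 days to April 7, 2003.
The period was tolled for 122 days by the pending related arbitration (December 10, 2002 to April 11, 2003), pushing the deadline to August 7, 2003.
The other events in the timeline have no effect on the limitation period under the stated rules.
Filing on December 1, 2003 missed the August 7, 2003 deadline — the action is time-barred.

TIME-BARRED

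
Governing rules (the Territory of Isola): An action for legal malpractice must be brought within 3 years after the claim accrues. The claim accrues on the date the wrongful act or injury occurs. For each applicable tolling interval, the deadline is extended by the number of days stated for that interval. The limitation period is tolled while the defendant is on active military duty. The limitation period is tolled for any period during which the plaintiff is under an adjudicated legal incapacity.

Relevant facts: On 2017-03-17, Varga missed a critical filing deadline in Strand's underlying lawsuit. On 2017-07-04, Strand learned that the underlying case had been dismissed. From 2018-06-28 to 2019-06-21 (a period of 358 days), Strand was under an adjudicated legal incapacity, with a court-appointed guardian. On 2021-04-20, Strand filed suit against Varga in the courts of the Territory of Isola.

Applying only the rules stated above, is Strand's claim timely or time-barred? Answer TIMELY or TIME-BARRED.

Because the rule ties accrual to occurrence, the claim accrued on 2017-03-17, not on the 2017-07-04 discovery date.
Adding the 3 years base period to 2017-03-17 gives a deadline of 2020-03-17, before any tolling.
The period was tolled for 358 days by the plaintiff's legal incapacity (2018-06-28 to 2019-06-21), pushing the deadline to 2021-03-10.
The 2021-04-20 filing falls after the 2021-03-10 deadline; the claim is time-barred.

TIME-BARRED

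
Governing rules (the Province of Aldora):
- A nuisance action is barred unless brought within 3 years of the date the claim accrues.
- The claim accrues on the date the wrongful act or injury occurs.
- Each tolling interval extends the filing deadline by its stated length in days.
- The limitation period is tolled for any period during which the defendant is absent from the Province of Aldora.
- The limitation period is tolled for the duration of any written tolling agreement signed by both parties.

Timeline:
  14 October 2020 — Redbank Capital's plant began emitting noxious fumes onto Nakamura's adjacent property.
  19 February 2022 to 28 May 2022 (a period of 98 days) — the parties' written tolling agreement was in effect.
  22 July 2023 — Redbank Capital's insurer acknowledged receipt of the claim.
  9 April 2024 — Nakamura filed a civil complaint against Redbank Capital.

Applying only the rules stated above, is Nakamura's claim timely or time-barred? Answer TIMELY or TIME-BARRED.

TIME-BARRED

The claim accrued on 14 October 2020, the date of the act.
3 years from 14 October 2020 is 14 October 2023.
The written tolling agreement from 19 February 2022 to 28 May 2022 tolled the period for 98 days, extending the deadline to 20 January 2024.
None of the other events listed affects the running of the period under the stated rules.
The 9 April 2024 filing falls after the 20 January 2024 deadline; the claim is time-barred.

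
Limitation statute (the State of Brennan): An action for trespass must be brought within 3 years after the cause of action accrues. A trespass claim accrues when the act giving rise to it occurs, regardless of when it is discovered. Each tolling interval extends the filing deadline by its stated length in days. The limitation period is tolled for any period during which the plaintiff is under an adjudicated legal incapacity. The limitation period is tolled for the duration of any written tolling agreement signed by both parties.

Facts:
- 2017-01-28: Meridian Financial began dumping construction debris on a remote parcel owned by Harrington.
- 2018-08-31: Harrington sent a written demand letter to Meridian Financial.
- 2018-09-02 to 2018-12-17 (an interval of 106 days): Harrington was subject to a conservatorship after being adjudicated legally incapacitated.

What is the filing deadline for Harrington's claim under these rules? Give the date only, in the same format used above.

The cause of action accrued on 2017-01-28, the date of the act.
The untolled deadline — 3 years after 2017-01-28 — is 2020-01-28.
Because the plaintiff's legal incapacity ran from 2018-09-02 to 2018-12-17, the deadline is extended by 106 days to 2020-05-13.
The other events in the timeline have no effect on the limitation period under the stated rules.

2020-05-13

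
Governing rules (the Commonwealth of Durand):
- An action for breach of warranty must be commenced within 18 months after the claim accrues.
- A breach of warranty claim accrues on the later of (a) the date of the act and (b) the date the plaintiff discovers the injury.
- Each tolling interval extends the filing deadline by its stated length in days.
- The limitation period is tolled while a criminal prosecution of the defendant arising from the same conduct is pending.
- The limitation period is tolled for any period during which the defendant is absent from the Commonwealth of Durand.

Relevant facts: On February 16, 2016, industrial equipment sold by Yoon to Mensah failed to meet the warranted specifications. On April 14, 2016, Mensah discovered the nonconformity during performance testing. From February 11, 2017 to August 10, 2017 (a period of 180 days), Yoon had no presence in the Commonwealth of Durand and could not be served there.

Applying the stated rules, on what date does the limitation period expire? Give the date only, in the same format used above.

April 12, 2018

Taking the later of the act (February 16, 2016) and discovery (April 14, 2016), the claim accrued on April 14, 2016.
Adding the 18 months base period to April 14, 2016 gives a deadline of October 14, 2017, before any tolling.
The period was tolled for 180 days by the defendant's absence from the jurisdiction (February 11, 2017 to August 10, 2017), pushing the deadline to April 12, 2018.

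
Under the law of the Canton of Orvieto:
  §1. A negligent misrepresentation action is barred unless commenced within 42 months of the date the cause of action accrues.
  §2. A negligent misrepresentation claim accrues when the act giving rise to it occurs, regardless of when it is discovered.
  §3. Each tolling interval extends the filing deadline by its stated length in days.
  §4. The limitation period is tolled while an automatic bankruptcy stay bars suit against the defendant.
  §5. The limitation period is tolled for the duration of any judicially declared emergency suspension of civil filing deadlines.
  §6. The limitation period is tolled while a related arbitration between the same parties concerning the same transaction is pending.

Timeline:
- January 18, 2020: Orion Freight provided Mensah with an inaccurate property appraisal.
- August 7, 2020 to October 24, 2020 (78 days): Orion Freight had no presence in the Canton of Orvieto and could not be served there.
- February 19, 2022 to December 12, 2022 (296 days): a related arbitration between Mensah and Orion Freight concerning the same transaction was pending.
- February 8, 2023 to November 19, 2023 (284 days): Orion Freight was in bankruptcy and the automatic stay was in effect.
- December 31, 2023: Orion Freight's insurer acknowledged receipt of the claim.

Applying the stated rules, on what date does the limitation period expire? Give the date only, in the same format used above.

February 17, 2025

The cause of action accrued on January 18, 2020, the date of the act.
42 months from January 18, 2020 is July 18, 2023.
The pending related arbitration from February 19, 2022 to December 12, 2022 tolled the period for 296 days, extending the deadline to May 9, 2024.
Because the automatic bankruptcy stay ran from February 8, 2023 to November 19, 2023, the deadline is extended by 284 days to February 17, 2025.
The defendant's absence from the jurisdiction from August 7, 2020 to October 24, 2020 does not toll the period, because no stated rule makes the defendant's absence a tolling event.
Nothing else in the chronology tolls or restarts the period.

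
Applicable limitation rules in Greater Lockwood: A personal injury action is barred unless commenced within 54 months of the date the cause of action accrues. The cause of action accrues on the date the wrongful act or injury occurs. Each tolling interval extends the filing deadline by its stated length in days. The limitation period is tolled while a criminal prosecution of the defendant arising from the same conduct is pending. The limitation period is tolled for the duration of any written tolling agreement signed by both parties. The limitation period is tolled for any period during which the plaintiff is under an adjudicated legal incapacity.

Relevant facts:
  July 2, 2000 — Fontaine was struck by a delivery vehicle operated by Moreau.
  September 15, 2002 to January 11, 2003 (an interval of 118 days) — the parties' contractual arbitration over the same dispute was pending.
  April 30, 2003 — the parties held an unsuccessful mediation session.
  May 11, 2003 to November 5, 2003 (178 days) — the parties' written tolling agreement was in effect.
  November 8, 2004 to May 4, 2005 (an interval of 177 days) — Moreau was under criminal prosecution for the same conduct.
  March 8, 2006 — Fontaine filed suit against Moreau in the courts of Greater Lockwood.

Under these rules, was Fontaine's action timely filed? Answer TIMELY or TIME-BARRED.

The limitation period began to run on July 2, 2000.
54 months from July 2, 2000 is January 2, 2005.
Because the written tolling agreement ran from May 11, 2003 to November 5, 2003, the deadline is extended by 178 days to June 29, 2005.
The pending criminal prosecution from November 8, 2004 to May 4, 2005 tolled the period for 177 days, extending the deadline to December 23, 2005.
No stated provision tolls the period for a pending arbitration, so the interval from September 15, 2002 to January 11, 2003 has no effect on the deadline.
None of the other events listed affects the running of the period under the stated rules.
The March 8, 2006 filing falls after the December 23, 2005 deadline; the claim is time-barred.

TIME-BARRED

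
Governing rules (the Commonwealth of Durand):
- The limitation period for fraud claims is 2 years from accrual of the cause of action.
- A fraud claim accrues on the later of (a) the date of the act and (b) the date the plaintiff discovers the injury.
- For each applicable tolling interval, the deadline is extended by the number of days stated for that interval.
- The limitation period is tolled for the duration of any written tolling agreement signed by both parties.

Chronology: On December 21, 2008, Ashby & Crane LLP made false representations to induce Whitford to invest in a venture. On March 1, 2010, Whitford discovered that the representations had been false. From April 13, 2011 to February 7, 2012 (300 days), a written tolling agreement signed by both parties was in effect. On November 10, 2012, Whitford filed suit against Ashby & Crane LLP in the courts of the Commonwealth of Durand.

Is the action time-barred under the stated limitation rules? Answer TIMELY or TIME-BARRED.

Taking the later of the act (December 21, 2008) and discovery (March 1, 2010), the claim accrued on March 1, 2010.
The untolled deadline — 2 years after March 1, 2010 — is March 1, 2012.
The written tolling agreement from April 13, 2011 to February 7, 2012 tolled the period for 300 days, extending the deadline to December 26, 2012.
Filing on November 10, 2012 beat the December 26, 2012 deadline — the action is timely.

TIMELY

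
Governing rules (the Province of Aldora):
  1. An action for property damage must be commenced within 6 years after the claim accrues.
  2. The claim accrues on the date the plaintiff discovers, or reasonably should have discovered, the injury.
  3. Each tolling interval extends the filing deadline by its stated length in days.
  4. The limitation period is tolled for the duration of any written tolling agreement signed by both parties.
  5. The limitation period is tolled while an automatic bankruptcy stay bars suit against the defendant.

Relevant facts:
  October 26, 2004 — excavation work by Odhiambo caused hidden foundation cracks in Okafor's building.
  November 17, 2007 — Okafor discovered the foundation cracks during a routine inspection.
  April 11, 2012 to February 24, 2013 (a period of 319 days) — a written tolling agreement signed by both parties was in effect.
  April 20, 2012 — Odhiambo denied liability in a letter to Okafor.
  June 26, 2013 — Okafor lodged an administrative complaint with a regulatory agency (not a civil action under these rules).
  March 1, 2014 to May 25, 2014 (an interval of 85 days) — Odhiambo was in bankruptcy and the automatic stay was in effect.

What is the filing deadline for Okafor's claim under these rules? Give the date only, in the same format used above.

December 26, 2014

Under the discovery rule, the claim accrued on November 17, 2007, when Okafor discovered the injury — not on the October 26, 2004 date of the underlying act.
6 years from November 17, 2007 is November 17, 2013.
The written tolling agreement from April 11, 2012 to February 24, 2013 tolled the period for 319 days, extending the deadline to October 2, 2014.
The automatic bankruptcy stay from March 1, 2014 to May 25, 2014 tolled the period for 85 days, extending the deadline to December 26, 2014.
None of the other events listed affects the running of the period under the stated rules.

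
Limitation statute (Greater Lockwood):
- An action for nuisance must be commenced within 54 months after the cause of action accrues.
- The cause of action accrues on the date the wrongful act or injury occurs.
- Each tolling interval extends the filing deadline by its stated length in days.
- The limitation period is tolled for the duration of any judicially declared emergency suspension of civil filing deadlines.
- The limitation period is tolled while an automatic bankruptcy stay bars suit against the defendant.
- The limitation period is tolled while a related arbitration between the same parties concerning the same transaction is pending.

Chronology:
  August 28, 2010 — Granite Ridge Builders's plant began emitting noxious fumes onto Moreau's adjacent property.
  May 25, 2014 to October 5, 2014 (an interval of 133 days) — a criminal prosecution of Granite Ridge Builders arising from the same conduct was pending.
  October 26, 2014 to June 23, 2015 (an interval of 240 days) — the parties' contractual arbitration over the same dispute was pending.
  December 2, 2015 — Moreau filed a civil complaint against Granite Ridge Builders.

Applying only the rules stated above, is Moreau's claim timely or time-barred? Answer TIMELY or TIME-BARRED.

TIME-BARRED

The claim accrued on August 28, 2010, when the wrongful act occurred.
54 months from August 28, 2010 is February 28, 2015.
Because the pending related arbitration ran from October 26, 2014 to June 23, 2015, the deadline is extended by 240 days to October 26, 2015.
No stated provision tolls the period for a criminal prosecution, so the interval from May 25, 2014 to October 5, 2014 has no effect on the deadline.
Moreau filed on December 2, 2015, after the October 26, 2015 deadline, so the action is time-barred.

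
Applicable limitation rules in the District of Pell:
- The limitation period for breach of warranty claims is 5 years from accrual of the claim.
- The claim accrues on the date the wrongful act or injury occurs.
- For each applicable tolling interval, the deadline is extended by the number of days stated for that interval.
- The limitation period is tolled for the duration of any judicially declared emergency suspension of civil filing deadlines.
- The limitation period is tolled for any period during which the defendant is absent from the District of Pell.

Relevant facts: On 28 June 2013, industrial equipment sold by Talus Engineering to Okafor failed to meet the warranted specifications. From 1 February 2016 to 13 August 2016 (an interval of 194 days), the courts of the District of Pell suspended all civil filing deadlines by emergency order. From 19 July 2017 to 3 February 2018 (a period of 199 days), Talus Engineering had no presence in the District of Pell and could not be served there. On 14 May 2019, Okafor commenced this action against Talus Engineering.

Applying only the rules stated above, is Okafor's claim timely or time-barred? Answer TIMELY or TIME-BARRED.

The limitation period began to run on 28 June 2013.
5 years from 28 June 2013 is 28 June 2018.
The emergency suspension of filing deadlines from 1 February 2016 to 13 August 2016 tolled the period for 194 days, extending the deadline to 8 January 2019.
The period was tolled for 199 days by the defendant's absence from the jurisdiction (19 July 2017 to 3 February 2018), pushing the deadline to 26 July 2019.
Okafor filed on 14 May 2019, before the 26 July 2019 deadline, so the action is timely.

TIMELY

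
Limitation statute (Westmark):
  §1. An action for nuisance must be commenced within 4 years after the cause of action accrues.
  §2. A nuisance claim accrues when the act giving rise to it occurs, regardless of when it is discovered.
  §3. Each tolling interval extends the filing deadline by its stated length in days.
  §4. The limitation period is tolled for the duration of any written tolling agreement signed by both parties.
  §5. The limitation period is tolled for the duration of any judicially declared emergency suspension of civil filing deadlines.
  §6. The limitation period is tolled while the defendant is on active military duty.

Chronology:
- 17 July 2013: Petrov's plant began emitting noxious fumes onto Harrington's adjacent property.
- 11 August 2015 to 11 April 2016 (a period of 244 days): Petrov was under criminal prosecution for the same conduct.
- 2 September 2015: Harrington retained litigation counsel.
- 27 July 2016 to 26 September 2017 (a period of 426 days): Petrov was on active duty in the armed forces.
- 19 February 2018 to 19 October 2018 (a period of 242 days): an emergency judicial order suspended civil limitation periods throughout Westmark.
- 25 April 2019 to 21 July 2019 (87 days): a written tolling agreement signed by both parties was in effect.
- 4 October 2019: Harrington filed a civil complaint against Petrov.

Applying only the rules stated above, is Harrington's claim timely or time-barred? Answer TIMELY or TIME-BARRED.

TIME-BARRED

The limitation period began to run on 17 July 2013.
Adding the 4 years base period to 17 July 2013 gives a deadline of 17 July 2017, before any tolling.
The period was tolled for 426 days by the defendant's active military service (27 July 2016 to 26 September 2017), pushing the deadline to 16 September 2018.
The emergency suspension of filing deadlines from 19 February 2018 to 19 October 2018 tolled the period for 242 days, extending the deadline to 16 May 2019.
The written tolling agreement from 25 April 2019 to 21 July 2019 tolled the period for 87 days, extending the deadline to 11 August 2019.
The pending criminal prosecution from 11 August 2015 to 11 April 2016 does not toll the period, because no stated rule makes a criminal prosecution a tolling event.
Nothing else in the chronology tolls or restarts the period.
Harrington filed on 4 October 2019, after the 11 August 2019 deadline, so the action is time-barred.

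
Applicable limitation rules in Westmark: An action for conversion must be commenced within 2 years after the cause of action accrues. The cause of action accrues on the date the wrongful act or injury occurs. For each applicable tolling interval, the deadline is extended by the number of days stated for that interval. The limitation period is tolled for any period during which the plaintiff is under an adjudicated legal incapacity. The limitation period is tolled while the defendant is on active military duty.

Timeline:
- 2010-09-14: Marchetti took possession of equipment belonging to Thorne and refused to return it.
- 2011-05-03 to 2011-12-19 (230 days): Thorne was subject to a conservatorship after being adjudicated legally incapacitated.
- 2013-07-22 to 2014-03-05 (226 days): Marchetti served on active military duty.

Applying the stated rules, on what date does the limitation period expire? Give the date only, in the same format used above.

The limitation period began to run on 2010-09-14.
The untolled deadline — 2 years after 2010-09-14 — is 2012-09-14.
Because the plaintiff's legal incapacity ran from 2011-05-03 to 2011-12-19, the deadline is extended by 230 days to 2013-05-02.
By the time the defendant's active military service began on 2013-07-22, the limitation period had already expired on 2013-05-02; that interval cannot revive it.

2013-05-02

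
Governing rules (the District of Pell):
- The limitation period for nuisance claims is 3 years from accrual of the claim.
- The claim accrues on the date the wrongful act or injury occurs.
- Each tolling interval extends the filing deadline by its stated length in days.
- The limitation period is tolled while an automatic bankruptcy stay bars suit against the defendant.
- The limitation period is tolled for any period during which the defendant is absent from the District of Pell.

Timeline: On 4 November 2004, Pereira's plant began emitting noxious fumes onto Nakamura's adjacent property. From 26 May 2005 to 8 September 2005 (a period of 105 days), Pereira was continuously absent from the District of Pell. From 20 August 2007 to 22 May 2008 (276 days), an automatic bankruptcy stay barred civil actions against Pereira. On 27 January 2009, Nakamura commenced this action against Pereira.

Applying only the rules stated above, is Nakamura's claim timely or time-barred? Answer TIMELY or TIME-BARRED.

TIME-BARRED

The claim accrued on 4 November 2004, the date of the act.
Adding the 3 years base period to 4 November 2004 gives a deadline of 4 November 2007, before any tolling.
Because the defendant's absence from the jurisdiction ran from 26 May 2005 to 8 September 2005, the deadline is extended by 105 days to 17 February 2008.
Because the automatic bankruptcy stay ran from 20 August 2007 to 22 May 2008, the deadline is extended by 276 days to 19 November 2008.
The 27 January 2009 filing falls after the 19 November 2008 deadline; the claim is time-barred.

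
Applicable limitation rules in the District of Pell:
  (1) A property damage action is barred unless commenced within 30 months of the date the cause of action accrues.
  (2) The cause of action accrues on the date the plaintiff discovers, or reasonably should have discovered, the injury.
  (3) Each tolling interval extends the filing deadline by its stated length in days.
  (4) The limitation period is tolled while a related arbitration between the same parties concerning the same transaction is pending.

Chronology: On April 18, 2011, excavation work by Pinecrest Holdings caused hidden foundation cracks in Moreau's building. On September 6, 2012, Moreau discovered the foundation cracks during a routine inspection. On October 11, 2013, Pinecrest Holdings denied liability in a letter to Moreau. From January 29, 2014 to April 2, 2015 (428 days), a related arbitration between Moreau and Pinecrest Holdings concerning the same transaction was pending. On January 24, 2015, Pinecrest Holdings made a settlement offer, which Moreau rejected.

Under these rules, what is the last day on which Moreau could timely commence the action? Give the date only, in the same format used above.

May 7, 2016

The claim did not accrue until Moreau discovered the injury on September 6, 2012; the April 18, 2011 act date does not start the clock under the stated rule.
The untolled deadline — 30 months after September 6, 2012 — is March 6, 2015.
Because the pending related arbitration ran from January 29, 2014 to April 2, 2015, the deadline is extended by 428 days to May 7, 2016.
The other events in the timeline have no effect on the limitation period under the stated rules.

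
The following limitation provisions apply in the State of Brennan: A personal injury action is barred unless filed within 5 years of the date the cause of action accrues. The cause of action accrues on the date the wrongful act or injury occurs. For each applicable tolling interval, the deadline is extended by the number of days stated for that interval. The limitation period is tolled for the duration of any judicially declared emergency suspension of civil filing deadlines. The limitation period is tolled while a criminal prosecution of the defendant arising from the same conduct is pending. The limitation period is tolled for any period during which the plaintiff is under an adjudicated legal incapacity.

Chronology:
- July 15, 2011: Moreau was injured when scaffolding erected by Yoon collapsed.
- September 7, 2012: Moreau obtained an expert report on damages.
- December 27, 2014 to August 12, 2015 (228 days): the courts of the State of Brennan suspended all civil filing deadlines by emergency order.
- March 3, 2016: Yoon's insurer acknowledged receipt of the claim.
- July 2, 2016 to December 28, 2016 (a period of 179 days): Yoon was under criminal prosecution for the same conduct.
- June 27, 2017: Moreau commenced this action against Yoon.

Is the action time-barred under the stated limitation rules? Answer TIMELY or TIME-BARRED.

TIMELY

The claim accrued on July 15, 2011, when the wrongful act occurred.
The untolled deadline — 5 years after July 15, 2011 — is July 15, 2016.
The emergency suspension of filing deadlines from December 27, 2014 to August 12, 2015 tolled the period for 228 days, extending the deadline to February 28, 2017.
The pending criminal prosecution from July 2, 2016 to December 28, 2016 tolled the period for 179 days, extending the deadline to August 26, 2017.
None of the other events listed affects the running of the period under the stated rules.
Moreau filed on June 27, 2017, before the August 26, 2017 deadline, so the action is timely.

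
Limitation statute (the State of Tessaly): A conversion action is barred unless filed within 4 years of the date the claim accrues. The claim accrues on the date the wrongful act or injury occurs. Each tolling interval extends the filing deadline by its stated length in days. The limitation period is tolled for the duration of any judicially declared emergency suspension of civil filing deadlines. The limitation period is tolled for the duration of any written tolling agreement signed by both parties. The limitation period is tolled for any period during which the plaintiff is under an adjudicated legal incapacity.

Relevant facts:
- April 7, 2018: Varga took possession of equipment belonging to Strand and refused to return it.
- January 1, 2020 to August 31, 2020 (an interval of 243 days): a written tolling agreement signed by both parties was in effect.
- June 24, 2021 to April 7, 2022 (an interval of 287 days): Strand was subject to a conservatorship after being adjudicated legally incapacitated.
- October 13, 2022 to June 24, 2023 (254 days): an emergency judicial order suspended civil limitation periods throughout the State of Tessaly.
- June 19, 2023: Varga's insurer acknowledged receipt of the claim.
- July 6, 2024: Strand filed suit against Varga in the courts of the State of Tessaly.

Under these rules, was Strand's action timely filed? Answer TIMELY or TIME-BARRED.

TIME-BARRED

The limitation period began to run on April 7, 2018.
Adding the 4 years base period to April 7, 2018 gives a deadline of April 7, 2022, before any tolling.
The written tolling agreement from January 1, 2020 to August 31, 2020 tolled the period for 243 days, extending the deadline to December 6, 2022.
Because the plaintiff's legal incapacity ran from June 24, 2021 to April 7, 2022, the deadline is extended by 287 days to September 19, 2023.
Because the emergency suspension of filing deadlines ran from October 13, 2022 to June 24, 2023, the deadline is extended by 254 days to May 30, 2024.
None of the other events listed affects the running of the period under the stated rules.
Filing on July 6, 2024 missed the May 30, 2024 deadline — the action is time-barred.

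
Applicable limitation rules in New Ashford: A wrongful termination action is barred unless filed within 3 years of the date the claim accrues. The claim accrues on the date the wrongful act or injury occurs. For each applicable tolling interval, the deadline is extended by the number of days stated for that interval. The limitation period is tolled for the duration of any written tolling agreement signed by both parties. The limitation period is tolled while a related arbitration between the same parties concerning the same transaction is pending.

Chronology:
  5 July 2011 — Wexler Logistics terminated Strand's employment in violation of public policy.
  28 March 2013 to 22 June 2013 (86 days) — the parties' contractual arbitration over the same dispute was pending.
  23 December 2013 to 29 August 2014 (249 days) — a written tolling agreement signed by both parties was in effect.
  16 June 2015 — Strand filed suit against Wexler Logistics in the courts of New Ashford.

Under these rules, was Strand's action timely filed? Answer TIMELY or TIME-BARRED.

TIME-BARRED

The claim accrued on 5 July 2011, the date of the act.
The untolled deadline — 3 years after 5 July 2011 — is 5 July 2014.
The pending related arbitration from 28 March 2013 to 22 June 2013 tolled the period for 86 days, extending the deadline to 29 September 2014.
The written tolling agreement from 23 December 2013 to 29 August 2014 tolled the period for 249 days, extending the deadline to 5 June 2015.
Filing on 16 June 2015 missed the 5 June 2015 deadline — the action is time-barred.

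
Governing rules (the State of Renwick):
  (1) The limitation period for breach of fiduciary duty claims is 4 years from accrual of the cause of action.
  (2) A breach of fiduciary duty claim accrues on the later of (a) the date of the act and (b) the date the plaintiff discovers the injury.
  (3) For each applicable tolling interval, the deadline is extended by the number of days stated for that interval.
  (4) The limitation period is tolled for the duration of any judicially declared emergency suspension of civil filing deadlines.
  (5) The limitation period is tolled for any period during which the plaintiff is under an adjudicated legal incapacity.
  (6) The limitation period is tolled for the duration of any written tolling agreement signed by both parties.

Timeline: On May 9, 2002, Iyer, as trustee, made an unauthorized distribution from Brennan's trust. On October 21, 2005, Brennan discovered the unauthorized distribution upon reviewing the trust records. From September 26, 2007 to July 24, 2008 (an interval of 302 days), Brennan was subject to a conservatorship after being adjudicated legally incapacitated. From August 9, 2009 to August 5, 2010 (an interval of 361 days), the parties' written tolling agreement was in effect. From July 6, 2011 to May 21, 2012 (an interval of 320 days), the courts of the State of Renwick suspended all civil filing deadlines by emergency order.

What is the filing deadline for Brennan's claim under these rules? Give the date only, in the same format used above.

June 30, 2012

The claim accrued on October 21, 2005 — the later of the May 9, 2002 act and the October 21, 2005 discovery.
Adding the 4 years base period to October 21, 2005 gives a deadline of October 21, 2009, before any tolling.
The plaintiff's legal incapacity from September 26, 2007 to July 24, 2008 tolled the period for 302 days, extending the deadline to August 19, 2010.
Because the written tolling agreement ran from August 9, 2009 to August 5, 2010, the deadline is extended by 361 days to August 15, 2011.
The period was tolled for 320 days by the emergency suspension of filing deadlines (July 6, 2011 to May 21, 2012), pushing the deadline to June 30, 2012.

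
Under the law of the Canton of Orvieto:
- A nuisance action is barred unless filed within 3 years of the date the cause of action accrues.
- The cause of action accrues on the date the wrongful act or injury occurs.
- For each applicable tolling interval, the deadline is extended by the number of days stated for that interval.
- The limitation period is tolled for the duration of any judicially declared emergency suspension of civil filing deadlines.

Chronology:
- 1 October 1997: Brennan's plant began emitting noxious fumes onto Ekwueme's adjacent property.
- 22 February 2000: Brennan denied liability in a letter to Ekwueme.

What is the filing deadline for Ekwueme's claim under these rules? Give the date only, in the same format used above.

1 October 2000

The limitation period began to run on 1 October 1997.
The untolled deadline — 3 years after 1 October 1997 — is 1 October 2000.
Nothing else in the chronology tolls or restarts the period.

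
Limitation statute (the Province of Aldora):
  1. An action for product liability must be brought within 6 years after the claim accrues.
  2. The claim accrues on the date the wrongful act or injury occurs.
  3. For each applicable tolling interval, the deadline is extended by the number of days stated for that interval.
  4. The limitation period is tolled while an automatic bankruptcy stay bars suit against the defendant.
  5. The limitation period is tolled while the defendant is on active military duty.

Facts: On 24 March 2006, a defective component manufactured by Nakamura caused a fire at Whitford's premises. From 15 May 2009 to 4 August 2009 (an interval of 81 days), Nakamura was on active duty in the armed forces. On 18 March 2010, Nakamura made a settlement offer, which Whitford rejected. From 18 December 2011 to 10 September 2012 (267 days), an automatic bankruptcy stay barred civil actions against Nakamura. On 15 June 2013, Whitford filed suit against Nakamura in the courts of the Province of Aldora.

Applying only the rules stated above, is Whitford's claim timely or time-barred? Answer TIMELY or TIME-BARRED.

TIME-BARRED

The claim accrued on 24 March 2006, when the wrongful act occurred.
The untolled deadline — 6 years after 24 March 2006 — is 24 March 2012.
The defendant's active military service from 15 May 2009 to 4 August 2009 tolled the period for 81 days, extending the deadline to 13 June 2012.
The automatic bankruptcy stay from 18 December 2011 to 10 September 2012 tolled the period for 267 days, extending the deadline to 7 March 2013.
Nothing else in the chronology tolls or restarts the period.
Filing on 15 June 2013 missed the 7 March 2013 deadline — the action is time-barred.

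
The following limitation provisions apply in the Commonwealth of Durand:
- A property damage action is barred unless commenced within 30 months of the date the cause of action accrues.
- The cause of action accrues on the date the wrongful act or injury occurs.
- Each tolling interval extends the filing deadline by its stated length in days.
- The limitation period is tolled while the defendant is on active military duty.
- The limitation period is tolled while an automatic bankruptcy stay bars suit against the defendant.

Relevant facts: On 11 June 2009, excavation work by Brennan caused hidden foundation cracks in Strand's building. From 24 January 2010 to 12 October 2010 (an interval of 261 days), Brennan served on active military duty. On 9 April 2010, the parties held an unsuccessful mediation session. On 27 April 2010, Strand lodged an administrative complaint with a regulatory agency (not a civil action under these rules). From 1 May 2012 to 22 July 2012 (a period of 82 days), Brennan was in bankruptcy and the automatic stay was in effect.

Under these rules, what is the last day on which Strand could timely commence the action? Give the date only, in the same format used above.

The cause of action accrued on 11 June 2009, the date of the act.
Adding the 30 months base period to 11 June 2009 gives a deadline of 11 December 2011, before any tolling.
The period was tolled for 261 days by the defendant's active military service (24 January 2010 to 12 October 2010), pushing the deadline to 28 August 2012.
Because the automatic bankruptcy stay ran from 1 May 2012 to 22 July 2012, the deadline is extended by 82 days to 18 November 2012.
Nothing else in the chronology tolls or restarts the period.

18 November 2012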